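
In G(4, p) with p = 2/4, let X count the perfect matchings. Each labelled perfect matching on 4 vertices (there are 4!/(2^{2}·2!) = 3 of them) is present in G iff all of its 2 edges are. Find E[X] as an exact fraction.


K_4 has 4!/(2^{2}·2!) = 3 labelled perfect matchings.
For each such perfect matching H, let X_H = 1 if all 2 edges of H are present in G. Then P[X_H = 1] = p^{2} = (1/2)^{2} = 1/4.
By linearity of expectation: E[X] = Σ_H E[X_H] = 3 · p^{2} = 3 · 1/4 = 3/4.
Numerically: E[X] ≈ 0.75.

E[X] = 3 · (1/2)^{2} = 3/4 ≈ 0.75.


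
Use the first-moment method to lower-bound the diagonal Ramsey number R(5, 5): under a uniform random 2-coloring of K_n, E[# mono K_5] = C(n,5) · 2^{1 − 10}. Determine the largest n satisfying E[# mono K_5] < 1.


We need C(n, 5) · 2^{1 − 10} < 1, i.e. C(n, 5) < 2^{10 − 1} = 512.
Check values of n near the boundary:
  n = 7: C(7, 5) = 21; 21 < 512? YES
  n = 8: C(8, 5) = 56; 56 < 512? YES
  n = 9: C(9, 5) = 126; 126 < 512? YES
  n = 10: C(10, 5) = 252; 252 < 512? YES
  n = 11: C(11, 5) = 462; 462 < 512? YES
  n = 12: C(12, 5) = 792; 792 < 512? NO
  n = 13: C(13, 5) = 1287; 1287 < 512? NO
The largest n with C(n, 5) < 512 is n = 11 (where E[X] = 231/256 ≈ 0.902). Hence R(5, 5) > 11, i.e. R(5, 5) ≥ 12.

Largest n = 11; hence R(5, 5) > 11.


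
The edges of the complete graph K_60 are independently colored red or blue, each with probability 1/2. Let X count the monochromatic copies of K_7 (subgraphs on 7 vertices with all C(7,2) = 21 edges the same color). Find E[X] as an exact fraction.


Let X = Σ_S X_S over the C(60, 7) = 386206920 subsets S of size 7, where X_S = 1 if the K_7 on S is monochromatic.
For a fixed S, the K_7 on S has C(7, 2) = 21 edges. P[all 21 edges red] = (1/2)^21, and likewise for blue, so P[monochromatic] = 2·(1/2)^21 = 2^{1 − 21} = 1/1048576.
By linearity: E[X] = C(60, 7) · 2^{1 − 21} = 386206920 · 1/1048576 = 48275865/131072.
Numerically: E[X] ≈ 368.316.

E[X] = C(60,7)·2^(1−C(7,2)) = 48275865/131072 ≈ 368.316.


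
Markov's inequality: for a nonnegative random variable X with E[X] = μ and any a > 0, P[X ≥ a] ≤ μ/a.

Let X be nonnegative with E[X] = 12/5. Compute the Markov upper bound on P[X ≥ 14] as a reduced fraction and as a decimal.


μ = E[X] = 12/5, a = 14.
Markov: P[X ≥ 14] ≤ μ/a = (12/5)/14 = 6/35.
Numerically: ≈ 0.171429.
(Since a = 14 > μ = 2.400000, the bound 6/35 is < 1 and informative.)

P[X ≥ 14] ≤ 6/35 ≈ 0.171429.


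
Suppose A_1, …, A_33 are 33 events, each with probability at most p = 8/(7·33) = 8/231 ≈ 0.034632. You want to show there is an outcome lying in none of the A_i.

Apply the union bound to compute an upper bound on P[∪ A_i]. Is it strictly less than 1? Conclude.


Union bound: P[∪_{i=1}^{33} A_i] ≤ Σ_i P[A_i] ≤ 33·p = 33·(8/231) = 8/7.
Numerically: 8/7 ≈ 1.142857.
Is 8/7 < 1? NO.
Since the bound 8/7 is ≥ 1, the union bound is uninformative here; it does NOT by itself certify existence.

33·p = 8/7 ≈ 1.142857; existence NOT certified by the union bound.


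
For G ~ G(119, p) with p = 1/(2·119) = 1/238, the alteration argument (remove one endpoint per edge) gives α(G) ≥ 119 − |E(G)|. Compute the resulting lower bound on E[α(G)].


E[|E(G)|] = C(119, 2)·p = 7021 · (1/238) = 59/2.
E[α(G)] ≥ n − E[|E(G)|] = 119 − 59/2 = 179/2.
Numerically: ≈ 89.500.
(This is only a lower bound; the true E[α(G)] may be larger.)

E[α(G)] ≥ 179/2 ≈ 89.500.


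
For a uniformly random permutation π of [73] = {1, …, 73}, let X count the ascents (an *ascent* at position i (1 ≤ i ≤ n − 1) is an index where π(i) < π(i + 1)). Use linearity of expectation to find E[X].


Write X = Σ X_I over i = 1, …, 72, with X_I the indicator of one ascent.
There are 72 indicators.
For each fixed i, the pair (π(i), π(i+1)) is a uniformly random ordered pair of distinct values from {1, …, 73}; by symmetry P[π(i) < π(i+1)] = 1/2.
By linearity: E[X] = 72 · (1/2) = (73 − 1) · (1/2) = 36 ≈ 36.00000.

E[X] = 36 = 36.00000.


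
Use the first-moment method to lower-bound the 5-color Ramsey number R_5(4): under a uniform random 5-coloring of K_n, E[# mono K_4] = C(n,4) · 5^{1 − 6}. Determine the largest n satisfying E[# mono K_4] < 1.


We need C(n, 4) · 5^{1 − 6} < 1, i.e. C(n, 4) < 5^{6 − 1} = 3125.
Check values of n near the boundary:
  n = 16: C(16, 4) = 1820; 1820 < 3125? YES
  n = 17: C(17, 4) = 2380; 2380 < 3125? YES
  n = 18: C(18, 4) = 3060; 3060 < 3125? YES
  n = 19: C(19, 4) = 3876; 3876 < 3125? NO
  n = 20: C(20, 4) = 4845; 4845 < 3125? NO
The largest n with C(n, 4) < 3125 is n = 18 (where E[X] = 612/625 ≈ 0.9792000). Hence R_5(4) > 18, i.e. R_5(4) ≥ 19.

Largest n = 18; hence R_5(4) > 18.


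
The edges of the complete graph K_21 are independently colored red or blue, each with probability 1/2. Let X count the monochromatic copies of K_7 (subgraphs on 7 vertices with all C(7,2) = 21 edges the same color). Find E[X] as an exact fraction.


Let X = Σ_S X_S over the C(21, 7) = 116280 subsets S of size 7, where X_S = 1 if the K_7 on S is monochromatic.
For a fixed S, the K_7 on S has C(7, 2) = 21 edges. P[all 21 edges red] = (1/2)^21, and likewise for blue, so P[monochromatic] = 2·(1/2)^21 = 2^{1 − 21} = 1/1048576.
By linearity: E[X] = C(21, 7) · 2^{1 − 21} = 116280 · 1/1048576 = 14535/131072.
Numerically: E[X] ≈ 0.1109.

E[X] = C(21,7)·2^(1−C(7,2)) = 14535/131072 ≈ 0.1109.


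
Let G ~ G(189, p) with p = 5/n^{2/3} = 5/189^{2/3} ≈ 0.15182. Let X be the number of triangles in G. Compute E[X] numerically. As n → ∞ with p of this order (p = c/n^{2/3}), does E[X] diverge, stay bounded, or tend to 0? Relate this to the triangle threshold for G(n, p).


Number of potential triangles: C(189, 3) = 1107414.
Each occurs with probability p³ ≈ (0.15182)³ ≈ 3.4993421e-03.
By linearity: E[X] = C(189, 3)·p³ ≈ 1107414 · 3.4993421e-03 ≈ 3875.22046.
Since α = 2/3 < 1, p = c/n^{2/3} ≫ 1/n is above the triangle threshold p ~ 1/n. Asymptotically E[X] ~ (c³/6)·n^{3(1−α)} = (5³/6)·n^{1} → ∞; triangles are abundant w.h.p.

E[X] ≈ 3875.22046; in regime p = Θ(1/n^{2/3}) E[X] diverges (above the triangle threshold p ~ 1/n).


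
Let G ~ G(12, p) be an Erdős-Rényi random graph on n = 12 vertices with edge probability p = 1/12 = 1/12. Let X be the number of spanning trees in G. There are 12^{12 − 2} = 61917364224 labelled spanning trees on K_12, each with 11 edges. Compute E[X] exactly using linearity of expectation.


K_12 has 12^{12 − 2} = 61917364224 labelled spanning trees.
For each such spanning tree H, let X_H = 1 if all 11 edges of H are present in G. Then P[X_H = 1] = p^{11} = (1/12)^{11} = 1/743008370688.
Summing the indicators: E[X] = Σ_H E[X_H] = 61917364224 · p^{11} = 61917364224 · 1/743008370688 = 1/12.
Numerically: E[X] ≈ 0.08333.

E[X] = 61917364224 · (1/12)^{11} = 1/12 ≈ 0.08333.


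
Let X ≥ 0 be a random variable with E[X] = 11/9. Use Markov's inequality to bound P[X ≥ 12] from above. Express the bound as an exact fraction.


μ = E[X] = 11/9, a = 12.
Markov: P[X ≥ 12] ≤ μ/a = (11/9)/12 = 11/108.
Numerically: ≈ 0.102.
(Since a = 12 > μ = 1.222, the bound 11/108 is < 1 and informative.)

P[X ≥ 12] ≤ 11/108 ≈ 0.102.


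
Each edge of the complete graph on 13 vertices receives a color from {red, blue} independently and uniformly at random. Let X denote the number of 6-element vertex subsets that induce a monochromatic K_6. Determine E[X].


Let X = Σ_S X_S over the C(13, 6) = 1716 subsets S of size 6, where X_S = 1 if the K_6 on S is monochromatic.
For a fixed S, the K_6 on S has C(6, 2) = 15 edges. P[all 15 edges red] = (1/2)^15, and likewise for blue, so P[monochromatic] = 2·(1/2)^15 = 2^{1 − 15} = 1/16384.
Summing: E[X] = C(13, 6) · 2^{1 − 15} = 1716 · 1/16384 = 429/4096.
Numerically: E[X] ≈ 0.1047.

E[X] = C(13,6)·2^(1−C(6,2)) = 429/4096 ≈ 0.1047.


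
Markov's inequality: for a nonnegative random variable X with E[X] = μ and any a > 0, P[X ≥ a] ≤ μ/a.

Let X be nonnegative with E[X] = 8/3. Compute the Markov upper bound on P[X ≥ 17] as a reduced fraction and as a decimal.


μ = E[X] = 8/3, a = 17.
Markov: P[X ≥ 17] ≤ μ/a = (8/3)/17 = 8/51.
Numerically: ≈ 0.157.
(Since a = 17 > μ = 2.667, the bound 8/51 is < 1 and informative.)

P[X ≥ 17] ≤ 8/51 ≈ 0.157.


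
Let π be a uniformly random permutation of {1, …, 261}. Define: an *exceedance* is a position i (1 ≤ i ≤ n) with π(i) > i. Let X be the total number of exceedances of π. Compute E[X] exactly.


Write X = Σ_{i=1}^{261} X_i, where X_i = 1_{π(i) > i}.
For each fixed i, π(i) is uniform over {1, …, 261} (marginal of a uniform permutation), so P[π(i) > i] = (n − i)/n. Summing: Σ_{i=1}^{261} (n − i)/n = (0 + 1 + … + 260)/261 = 261(261 − 1)/(2·261) = (261 − 1)/2.
Hence E[X] = Σ_{i=1}^{261} (261 − i)/261 = 130 ≈ 130.000000.

E[X] = 130 = 130.000000.


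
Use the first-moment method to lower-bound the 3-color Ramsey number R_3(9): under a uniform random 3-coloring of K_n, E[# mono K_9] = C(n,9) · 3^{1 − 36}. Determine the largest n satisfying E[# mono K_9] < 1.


We need C(n, 9) · 3^{1 − 36} < 1, i.e. C(n, 9) < 3^{36 − 1} = 50031545098999707.
Check values of n near the boundary:
  n = 298: C(298, 9) = 45207677551849890; 45207677551849890 < 50031545098999707? YES
  n = 299: C(299, 9) = 46610674441390059; 46610674441390059 < 50031545098999707? YES
  n = 300: C(300, 9) = 48052241692154700; 48052241692154700 < 50031545098999707? YES
  n = 301: C(301, 9) = 49533303936090975; 49533303936090975 < 50031545098999707? YES
  n = 302: C(302, 9) = 51054804739588650; 51054804739588650 < 50031545098999707? NO
  n = 303: C(303, 9) = 52617706925494425; 52617706925494425 < 50031545098999707? NO
  n = 304: C(304, 9) = 54222992899492560; 54222992899492560 < 50031545098999707? NO
The largest n with C(n, 9) < 50031545098999707 is n = 301 (where E[X] = 16511101312030325/16677181699666569 ≈ 0.9900415). Hence R_3(9) > 301, i.e. R_3(9) ≥ 302.

Largest n = 301; hence R_3(9) > 301.


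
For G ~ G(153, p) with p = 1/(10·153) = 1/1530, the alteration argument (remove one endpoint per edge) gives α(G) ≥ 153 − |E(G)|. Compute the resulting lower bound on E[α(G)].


E[|E(G)|] = C(153, 2)·p = 11628 · (1/1530) = 38/5.
E[α(G)] ≥ n − E[|E(G)|] = 153 − 38/5 = 727/5.
Numerically: ≈ 145.40000.
(This is only a lower bound; the true E[α(G)] may be larger.)

E[α(G)] ≥ 727/5 ≈ 145.40000.


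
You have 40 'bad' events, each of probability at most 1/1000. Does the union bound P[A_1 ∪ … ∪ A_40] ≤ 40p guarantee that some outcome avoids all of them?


Union bound: P[∪_{i=1}^{40} A_i] ≤ Σ_i P[A_i] ≤ 40·p = 40·(1/1000) = 1/25.
Numerically: 1/25 ≈ 0.040000.
Is 1/25 < 1? YES.
Since P[∪ A_i] ≤ 1/25 < 1, the complement has P[∩ A_i^c] ≥ 1 − 1/25 = 24/25 > 0, so some outcome avoids every A_i.

40·p = 1/25 ≈ 0.040000; existence CERTIFIED by the union bound.


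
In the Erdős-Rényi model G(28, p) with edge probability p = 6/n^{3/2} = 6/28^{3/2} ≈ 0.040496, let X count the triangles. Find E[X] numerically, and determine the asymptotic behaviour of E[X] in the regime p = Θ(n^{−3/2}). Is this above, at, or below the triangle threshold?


Number of potential triangles: C(28, 3) = 3276.
Each occurs with probability p³ ≈ (0.040496)³ ≈ 6.6411396e-05.
By linearity: E[X] = C(28, 3)·p³ ≈ 3276 · 6.6411396e-05 ≈ 0.21756.
Since α = 3/2 > 1, p = c/n^{3/2} = o(1/n) is below the triangle threshold p ~ 1/n. Asymptotically E[X] ~ (c³/6)·n^{3(1−α)} = (6³/6)·n^{-1.5} → 0, so by Markov's inequality G has no triangles w.h.p.

E[X] ≈ 0.21756; in regime p = Θ(1/n^{3/2}) E[X] tends to 0 (below the triangle threshold p ~ 1/n).


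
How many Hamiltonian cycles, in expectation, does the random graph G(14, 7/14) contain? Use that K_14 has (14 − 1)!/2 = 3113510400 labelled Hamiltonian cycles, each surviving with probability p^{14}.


K_14 has (14 − 1)!/2 = 3113510400 labelled Hamiltonian cycles.
For each such Hamiltonian cycle H, let X_H = 1 if all 14 edges of H are present in G. Then P[X_H = 1] = p^{14} = (1/2)^{14} = 1/16384.
Summing the indicators: E[X] = Σ_H E[X_H] = 3113510400 · p^{14} = 3113510400 · 1/16384 = 6081075/32.
Numerically: E[X] ≈ 1.9e+05.

E[X] = 3113510400 · (1/2)^{14} = 6081075/32 ≈ 1.9e+05.


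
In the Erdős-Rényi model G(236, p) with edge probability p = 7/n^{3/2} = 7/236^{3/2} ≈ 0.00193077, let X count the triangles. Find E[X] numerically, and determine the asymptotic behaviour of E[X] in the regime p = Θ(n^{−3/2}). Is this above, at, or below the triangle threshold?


Number of potential triangles: C(236, 3) = 2162940.
Each occurs with probability p³ ≈ (0.00193077)³ ≈ 7.19763976e-09.
By linearity: E[X] = C(236, 3)·p³ ≈ 2162940 · 7.19763976e-09 ≈ 0.015568.
Since α = 3/2 > 1, p = c/n^{3/2} = o(1/n) is below the triangle threshold p ~ 1/n. Asymptotically E[X] ~ (c³/6)·n^{3(1−α)} = (7³/6)·n^{-1.5} → 0, so by Markov's inequality G has no triangles w.h.p.

E[X] ≈ 0.015568; in regime p = Θ(1/n^{3/2}) E[X] tends to 0 (below the triangle threshold p ~ 1/n).


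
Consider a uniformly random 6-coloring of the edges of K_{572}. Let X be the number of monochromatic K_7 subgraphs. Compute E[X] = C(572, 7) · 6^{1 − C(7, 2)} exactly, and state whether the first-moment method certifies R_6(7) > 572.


E[X] = C(572, 7) · 6^{1 − 21} = 3831215212271304 · 6^{−20} = 3831215212271304/3656158440062976.
As a reduced fraction: E[X] = 17737107464219/16926659444736 ≈ 1.047880.
Is E[X] < 1? NO.
Since E[X] ≥ 1, the first-moment bound is inconclusive at n = 572; it does NOT by itself certify R_6(7) > 572.

E[X] = 17737107464219/16926659444736 ≈ 1.047880; E[X] ≥ 1; first-moment method inconclusive here.


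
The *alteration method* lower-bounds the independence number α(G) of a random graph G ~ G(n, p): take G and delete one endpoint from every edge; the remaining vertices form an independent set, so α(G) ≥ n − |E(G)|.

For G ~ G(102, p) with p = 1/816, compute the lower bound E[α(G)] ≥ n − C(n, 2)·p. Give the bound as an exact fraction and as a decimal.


E[|E(G)|] = C(102, 2)·p = 5151 · (1/816) = 101/16.
E[α(G)] ≥ n − E[|E(G)|] = 102 − 101/16 = 1531/16.
Numerically: ≈ 95.688.
(This is only a lower bound; the true E[α(G)] may be larger.)

E[α(G)] ≥ 1531/16 ≈ 95.688.


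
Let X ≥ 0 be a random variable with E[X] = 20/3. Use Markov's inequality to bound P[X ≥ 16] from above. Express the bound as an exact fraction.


μ = E[X] = 20/3, a = 16.
Markov: P[X ≥ 16] ≤ μ/a = (20/3)/16 = 5/12.
Numerically: ≈ 0.41667.
(Since a = 16 > μ = 6.66667, the bound 5/12 is < 1 and informative.)

P[X ≥ 16] ≤ 5/12 ≈ 0.41667.


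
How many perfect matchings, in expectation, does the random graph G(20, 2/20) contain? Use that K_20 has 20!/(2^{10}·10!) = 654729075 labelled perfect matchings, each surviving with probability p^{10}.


K_20 has 20!/(2^{10}·10!) = 654729075 labelled perfect matchings.
For each such perfect matching H, let X_H = 1 if all 10 edges of H are present in G. Then P[X_H = 1] = p^{10} = (1/10)^{10} = 1/10000000000.
Summing the indicators: E[X] = Σ_H E[X_H] = 654729075 · p^{10} = 654729075 · 1/10000000000 = 26189163/400000000.
Numerically: E[X] ≈ 0.065473.

E[X] = 654729075 · (1/10)^{10} = 26189163/400000000 ≈ 0.065473.


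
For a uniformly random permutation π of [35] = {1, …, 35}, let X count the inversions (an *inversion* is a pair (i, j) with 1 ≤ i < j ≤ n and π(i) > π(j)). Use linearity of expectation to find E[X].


Write X = Σ X_I over the C(35, 2) = 595 pairs i < j, with X_I the indicator of one inversion.
There are 595 indicators.
For each fixed pair i < j, the values π(i) and π(j) are two distinct elements of {1, …, 35} in uniformly random order; by symmetry P[π(i) > π(j)] = 1/2.
By linearity: E[X] = 595 · (1/2) = C(35, 2) · (1/2) = 595/2 = 595/2 ≈ 297.5000.

E[X] = 595/2 = 297.5000.


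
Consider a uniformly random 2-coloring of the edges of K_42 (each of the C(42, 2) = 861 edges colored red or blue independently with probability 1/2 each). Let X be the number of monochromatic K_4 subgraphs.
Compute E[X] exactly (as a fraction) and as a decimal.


Let X = Σ_S X_S over the C(42, 4) = 111930 subsets S of size 4, where X_S = 1 if the K_4 on S is monochromatic.
For a fixed S, the K_4 on S has C(4, 2) = 6 edges. P[all 6 edges red] = (1/2)^6, and likewise for blue, so P[monochromatic] = 2·(1/2)^6 = 2^{1 − 6} = 1/32.
Summing: E[X] = C(42, 4) · 2^{1 − 6} = 111930 · 1/32 = 55965/16.
Numerically: E[X] ≈ 3497.812.

E[X] = C(42,4)·2^(1−C(4,2)) = 55965/16 ≈ 3497.812.


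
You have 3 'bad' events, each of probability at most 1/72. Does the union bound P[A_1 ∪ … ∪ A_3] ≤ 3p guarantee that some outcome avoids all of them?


Union bound: P[∪_{i=1}^{3} A_i] ≤ Σ_i P[A_i] ≤ 3·p = 3·(1/72) = 1/24.
Numerically: 1/24 ≈ 0.0416667.
Is 1/24 < 1? YES.
Since P[∪ A_i] ≤ 1/24 < 1, the complement has P[∩ A_i^c] ≥ 1 − 1/24 = 23/24 > 0, so some outcome avoids every A_i.

3·p = 1/24 ≈ 0.0416667; existence CERTIFIED by the union bound.


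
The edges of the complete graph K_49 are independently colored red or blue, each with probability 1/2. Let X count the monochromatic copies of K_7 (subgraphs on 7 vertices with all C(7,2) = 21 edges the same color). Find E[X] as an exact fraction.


Let X = Σ_S X_S over the C(49, 7) = 85900584 subsets S of size 7, where X_S = 1 if the K_7 on S is monochromatic.
For a fixed S, the K_7 on S has C(7, 2) = 21 edges. P[all 21 edges red] = (1/2)^21, and likewise for blue, so P[monochromatic] = 2·(1/2)^21 = 2^{1 − 21} = 1/1048576.
By linearity: E[X] = C(49, 7) · 2^{1 − 21} = 85900584 · 1/1048576 = 10737573/131072.
Numerically: E[X] ≈ 81.921181.

E[X] = C(49,7)·2^(1−C(7,2)) = 10737573/131072 ≈ 81.921181.


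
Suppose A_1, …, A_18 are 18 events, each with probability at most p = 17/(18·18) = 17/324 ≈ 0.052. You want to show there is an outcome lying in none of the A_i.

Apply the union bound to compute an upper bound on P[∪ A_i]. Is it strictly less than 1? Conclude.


Union bound: P[∪_{i=1}^{18} A_i] ≤ Σ_i P[A_i] ≤ 18·p = 18·(17/324) = 17/18.
Numerically: 17/18 ≈ 0.944.
Is 17/18 < 1? YES.
Since P[∪ A_i] ≤ 17/18 < 1, the complement has P[∩ A_i^c] ≥ 1 − 17/18 = 1/18 > 0, so some outcome avoids every A_i.

18·p = 17/18 ≈ 0.944; existence CERTIFIED by the union bound.


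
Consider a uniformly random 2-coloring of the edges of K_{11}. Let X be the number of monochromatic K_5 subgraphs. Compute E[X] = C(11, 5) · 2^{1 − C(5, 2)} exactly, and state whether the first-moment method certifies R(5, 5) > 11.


E[X] = C(11, 5) · 2^{1 − 10} = 462 · 2^{−9} = 462/512.
As a reduced fraction: E[X] = 231/256 ≈ 0.902.
Is E[X] < 1? YES.
Since E[X] < 1, there exists a 2-coloring of K_{11} with no monochromatic K_5; hence R(5, 5) > 11.

E[X] = 231/256 ≈ 0.902; E[X] < 1, so R(5, 5) > 11.


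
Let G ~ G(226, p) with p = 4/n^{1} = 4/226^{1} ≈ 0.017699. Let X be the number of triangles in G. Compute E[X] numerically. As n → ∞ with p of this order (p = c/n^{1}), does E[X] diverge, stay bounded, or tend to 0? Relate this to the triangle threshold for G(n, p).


Number of potential triangles: C(226, 3) = 1898400.
Each occurs with probability p³ ≈ (0.017699)³ ≈ 5.5444013e-06.
By linearity: E[X] = C(226, 3)·p³ ≈ 1898400 · 5.5444013e-06 ≈ 10.52549.
Here α = 1, so p = 4/n is exactly at the triangle threshold p ~ 1/n. Asymptotically E[X] → c³/6 = 4³/6 = 32/3 ≈ 10.66667, a bounded constant. In this regime the triangle count is asymptotically Poisson(c³/6).

E[X] ≈ 10.52549; in regime p = Θ(1/n^{1}) E[X] stays bounded (at the triangle threshold p ~ 1/n).


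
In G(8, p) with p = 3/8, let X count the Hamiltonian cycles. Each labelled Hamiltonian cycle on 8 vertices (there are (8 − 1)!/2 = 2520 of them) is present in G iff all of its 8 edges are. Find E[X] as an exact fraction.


K_8 has (8 − 1)!/2 = 2520 labelled Hamiltonian cycles.
For each such Hamiltonian cycle H, let X_H = 1 if all 8 edges of H are present in G. Then P[X_H = 1] = p^{8} = (3/8)^{8} = 6561/16777216.
By linearity: E[X] = Σ_H E[X_H] = 2520 · p^{8} = 2520 · 6561/16777216 = 2066715/2097152.
Numerically: E[X] ≈ 0.98549.

E[X] = 2520 · (3/8)^{8} = 2066715/2097152 ≈ 0.98549.


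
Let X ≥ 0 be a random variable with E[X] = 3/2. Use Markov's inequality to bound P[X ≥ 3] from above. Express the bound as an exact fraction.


μ = E[X] = 3/2, a = 3.
Markov: P[X ≥ 3] ≤ μ/a = (3/2)/3 = 1/2.
Numerically: ≈ 0.50000.
(Since a = 3 > μ = 1.50000, the bound 1/2 is < 1 and informative.)

P[X ≥ 3] ≤ 1/2 ≈ 0.50000.


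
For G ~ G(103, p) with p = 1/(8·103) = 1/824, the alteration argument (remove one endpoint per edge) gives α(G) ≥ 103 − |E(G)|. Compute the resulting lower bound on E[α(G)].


E[|E(G)|] = C(103, 2)·p = 5253 · (1/824) = 51/8.
E[α(G)] ≥ n − E[|E(G)|] = 103 − 51/8 = 773/8.
Numerically: ≈ 96.6250.
(This is only a lower bound; the true E[α(G)] may be larger.)

E[α(G)] ≥ 773/8 ≈ 96.6250.


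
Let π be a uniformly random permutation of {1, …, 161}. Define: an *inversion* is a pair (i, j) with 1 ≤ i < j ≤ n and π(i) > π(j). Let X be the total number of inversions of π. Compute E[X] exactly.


Write X = Σ X_I over the C(161, 2) = 12880 pairs i < j, with X_I the indicator of one inversion.
There are 12880 indicators.
For each fixed pair i < j, the values π(i) and π(j) are two distinct elements of {1, …, 161} in uniformly random order; by symmetry P[π(i) > π(j)] = 1/2.
By linearity: E[X] = 12880 · (1/2) = C(161, 2) · (1/2) = 12880/2 = 6440 ≈ 6440.00000.

E[X] = 6440 = 6440.00000.


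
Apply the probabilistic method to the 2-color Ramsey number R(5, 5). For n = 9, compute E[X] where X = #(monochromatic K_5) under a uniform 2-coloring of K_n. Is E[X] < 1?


E[X] = C(9, 5) · 2^{1 − 10} = 126 · 2^{−9} = 126/512.
As a reduced fraction: E[X] = 63/256 ≈ 0.246.
Is E[X] < 1? YES.
Since E[X] < 1, there exists a 2-coloring of K_{9} with no monochromatic K_5; hence R(5, 5) > 9.

E[X] = 63/256 ≈ 0.246; E[X] < 1, so R(5, 5) > 9.


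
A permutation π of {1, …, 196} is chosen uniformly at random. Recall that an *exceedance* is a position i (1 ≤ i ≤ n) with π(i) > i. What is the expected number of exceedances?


Write X = Σ_{i=1}^{196} X_i, where X_i = 1_{π(i) > i}.
For each fixed i, π(i) is uniform over {1, …, 196} (marginal of a uniform permutation), so P[π(i) > i] = (n − i)/n. Summing: Σ_{i=1}^{196} (n − i)/n = (0 + 1 + … + 195)/196 = 196(196 − 1)/(2·196) = (196 − 1)/2.
Hence E[X] = Σ_{i=1}^{196} (196 − i)/196 = 195/2 ≈ 97.5000.

E[X] = 195/2 = 97.5000.


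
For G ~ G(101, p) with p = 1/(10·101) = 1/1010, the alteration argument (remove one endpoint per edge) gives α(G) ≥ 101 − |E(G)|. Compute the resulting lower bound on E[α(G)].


E[|E(G)|] = C(101, 2)·p = 5050 · (1/1010) = 5.
E[α(G)] ≥ n − E[|E(G)|] = 101 − 5 = 96.
Numerically: ≈ 96.000.
(This is only a lower bound; the true E[α(G)] may be larger.)

E[α(G)] ≥ 96 ≈ 96.000.


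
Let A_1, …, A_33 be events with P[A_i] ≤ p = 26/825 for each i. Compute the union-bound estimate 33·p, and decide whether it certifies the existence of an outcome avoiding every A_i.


Union bound: P[∪_{i=1}^{33} A_i] ≤ Σ_i P[A_i] ≤ 33·p = 33·(26/825) = 26/25.
Numerically: 26/25 ≈ 1.0400.
Is 26/25 < 1? NO.
Since the bound 26/25 is ≥ 1, the union bound is uninformative here; it does NOT by itself certify existence.

33·p = 26/25 ≈ 1.0400; existence NOT certified by the union bound.


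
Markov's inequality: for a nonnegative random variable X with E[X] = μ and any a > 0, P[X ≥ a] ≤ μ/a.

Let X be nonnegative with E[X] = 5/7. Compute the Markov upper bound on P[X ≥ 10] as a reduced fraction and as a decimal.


μ = E[X] = 5/7, a = 10.
Markov: P[X ≥ 10] ≤ μ/a = (5/7)/10 = 1/14.
Numerically: ≈ 0.07143.
(Since a = 10 > μ = 0.71429, the bound 1/14 is < 1 and informative.)

P[X ≥ 10] ≤ 1/14 ≈ 0.07143.


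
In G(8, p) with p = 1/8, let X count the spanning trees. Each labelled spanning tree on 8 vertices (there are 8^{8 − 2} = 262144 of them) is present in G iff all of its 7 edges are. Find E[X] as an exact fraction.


K_8 has 8^{8 − 2} = 262144 labelled spanning trees.
For each such spanning tree H, let X_H = 1 if all 7 edges of H are present in G. Then P[X_H = 1] = p^{7} = (1/8)^{7} = 1/2097152.
Summing the indicators: E[X] = Σ_H E[X_H] = 262144 · p^{7} = 262144 · 1/2097152 = 1/8.
Numerically: E[X] ≈ 0.125.

E[X] = 262144 · (1/8)^{7} = 1/8 ≈ 0.125.


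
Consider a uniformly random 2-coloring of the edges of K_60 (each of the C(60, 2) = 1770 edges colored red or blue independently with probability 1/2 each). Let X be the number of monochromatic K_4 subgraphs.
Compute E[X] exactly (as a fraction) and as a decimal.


Let X = Σ_S X_S over the C(60, 4) = 487635 subsets S of size 4, where X_S = 1 if the K_4 on S is monochromatic.
For a fixed S, the K_4 on S has C(4, 2) = 6 edges. P[all 6 edges red] = (1/2)^6, and likewise for blue, so P[monochromatic] = 2·(1/2)^6 = 2^{1 − 6} = 1/32.
By linearity of expectation: E[X] = C(60, 4) · 2^{1 − 6} = 487635 · 1/32 = 487635/32.
Numerically: E[X] ≈ 15238.593750.

E[X] = C(60,4)·2^(1−C(4,2)) = 487635/32 ≈ 15238.593750.


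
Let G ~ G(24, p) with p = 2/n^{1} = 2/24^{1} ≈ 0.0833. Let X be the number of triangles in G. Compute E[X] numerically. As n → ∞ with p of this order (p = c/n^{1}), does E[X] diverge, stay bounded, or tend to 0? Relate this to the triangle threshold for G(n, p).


Number of potential triangles: C(24, 3) = 2024.
Each occurs with probability p³ ≈ (0.0833)³ ≈ 5.78704e-04.
By linearity: E[X] = C(24, 3)·p³ ≈ 2024 · 5.78704e-04 ≈ 1.171.
Here α = 1, so p = 2/n is exactly at the triangle threshold p ~ 1/n. Asymptotically E[X] → c³/6 = 2³/6 = 4/3 ≈ 1.333, a bounded constant. In this regime the triangle count is asymptotically Poisson(c³/6).

E[X] ≈ 1.171; in regime p = Θ(1/n^{1}) E[X] stays bounded (at the triangle threshold p ~ 1/n).


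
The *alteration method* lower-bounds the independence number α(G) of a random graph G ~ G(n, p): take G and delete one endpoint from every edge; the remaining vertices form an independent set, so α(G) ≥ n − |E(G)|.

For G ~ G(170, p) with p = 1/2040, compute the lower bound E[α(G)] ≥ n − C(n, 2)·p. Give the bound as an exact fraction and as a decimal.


E[|E(G)|] = C(170, 2)·p = 14365 · (1/2040) = 169/24.
E[α(G)] ≥ n − E[|E(G)|] = 170 − 169/24 = 3911/24.
Numerically: ≈ 162.95833.
(This is only a lower bound; the true E[α(G)] may be larger.)

E[α(G)] ≥ 3911/24 ≈ 162.95833.


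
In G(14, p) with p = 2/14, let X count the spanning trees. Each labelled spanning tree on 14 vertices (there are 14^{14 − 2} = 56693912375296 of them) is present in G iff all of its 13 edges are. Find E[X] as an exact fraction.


K_14 has 14^{14 − 2} = 56693912375296 labelled spanning trees.
For each such spanning tree H, let X_H = 1 if all 13 edges of H are present in G. Then P[X_H = 1] = p^{13} = (1/7)^{13} = 1/96889010407.
Summing the indicators: E[X] = Σ_H E[X_H] = 56693912375296 · p^{13} = 56693912375296 · 1/96889010407 = 4096/7.
Numerically: E[X] ≈ 585.1.

E[X] = 56693912375296 · (1/7)^{13} = 4096/7 ≈ 585.1.


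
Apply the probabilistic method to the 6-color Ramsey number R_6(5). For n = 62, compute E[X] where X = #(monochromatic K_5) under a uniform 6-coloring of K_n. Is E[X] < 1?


E[X] = C(62, 5) · 6^{1 − 10} = 6471002 · 6^{−9} = 6471002/10077696.
As a reduced fraction: E[X] = 3235501/5038848 ≈ 0.642111.
Is E[X] < 1? YES.
Since E[X] < 1, there exists a 6-coloring of K_{62} with no monochromatic K_5; hence R_6(5) > 62.

E[X] = 3235501/5038848 ≈ 0.642111; E[X] < 1, so R_6(5) > 62.


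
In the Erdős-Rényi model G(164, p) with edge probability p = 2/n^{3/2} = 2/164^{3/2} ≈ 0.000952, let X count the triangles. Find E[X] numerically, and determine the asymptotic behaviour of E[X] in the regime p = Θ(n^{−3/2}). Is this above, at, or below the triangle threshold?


Number of potential triangles: C(164, 3) = 721764.
Each occurs with probability p³ ≈ (0.000952)³ ≈ 8.63560e-10.
By linearity: E[X] = C(164, 3)·p³ ≈ 721764 · 8.63560e-10 ≈ 0.001.
Since α = 3/2 > 1, p = c/n^{3/2} = o(1/n) is below the triangle threshold p ~ 1/n. Asymptotically E[X] ~ (c³/6)·n^{3(1−α)} = (2³/6)·n^{-1.5} → 0, so by Markov's inequality G has no triangles w.h.p.

E[X] ≈ 0.001; in regime p = Θ(1/n^{3/2}) E[X] tends to 0 (below the triangle threshold p ~ 1/n).


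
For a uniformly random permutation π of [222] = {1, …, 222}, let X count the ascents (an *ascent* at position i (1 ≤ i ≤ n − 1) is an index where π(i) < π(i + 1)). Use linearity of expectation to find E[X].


Write X = Σ X_I over i = 1, …, 221, with X_I the indicator of one ascent.
There are 221 indicators.
For each fixed i, the pair (π(i), π(i+1)) is a uniformly random ordered pair of distinct values from {1, …, 222}; by symmetry P[π(i) < π(i+1)] = 1/2.
By linearity: E[X] = 221 · (1/2) = (222 − 1) · (1/2) = 221/2 ≈ 110.50000.

E[X] = 221/2 = 110.50000.


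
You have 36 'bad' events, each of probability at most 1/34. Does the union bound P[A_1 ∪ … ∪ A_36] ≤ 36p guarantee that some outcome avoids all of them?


Union bound: P[∪_{i=1}^{36} A_i] ≤ Σ_i P[A_i] ≤ 36·p = 36·(1/34) = 18/17.
Numerically: 18/17 ≈ 1.0588.
Is 18/17 < 1? NO.
Since the bound 18/17 is ≥ 1, the union bound is uninformative here; it does NOT by itself certify existence.

36·p = 18/17 ≈ 1.0588; existence NOT certified by the union bound.


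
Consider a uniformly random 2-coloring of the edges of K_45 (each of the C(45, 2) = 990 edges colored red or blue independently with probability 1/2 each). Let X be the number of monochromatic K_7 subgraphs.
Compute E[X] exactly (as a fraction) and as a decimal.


Let X = Σ_S X_S over the C(45, 7) = 45379620 subsets S of size 7, where X_S = 1 if the K_7 on S is monochromatic.
For a fixed S, the K_7 on S has C(7, 2) = 21 edges. P[all 21 edges red] = (1/2)^21, and likewise for blue, so P[monochromatic] = 2·(1/2)^21 = 2^{1 − 21} = 1/1048576.
By linearity of expectation: E[X] = C(45, 7) · 2^{1 − 21} = 45379620 · 1/1048576 = 11344905/262144.
Numerically: E[X] ≈ 43.277.

E[X] = C(45,7)·2^(1−C(7,2)) = 11344905/262144 ≈ 43.277.


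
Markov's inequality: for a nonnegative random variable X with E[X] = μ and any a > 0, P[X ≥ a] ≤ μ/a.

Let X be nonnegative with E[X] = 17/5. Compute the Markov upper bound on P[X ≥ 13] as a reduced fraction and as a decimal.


μ = E[X] = 17/5, a = 13.
Markov: P[X ≥ 13] ≤ μ/a = (17/5)/13 = 17/65.
Numerically: ≈ 0.26154.
(Since a = 13 > μ = 3.40000, the bound 17/65 is < 1 and informative.)

P[X ≥ 13] ≤ 17/65 ≈ 0.26154.


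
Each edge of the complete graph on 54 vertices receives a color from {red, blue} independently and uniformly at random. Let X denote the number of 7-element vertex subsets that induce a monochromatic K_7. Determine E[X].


Let X = Σ_S X_S over the C(54, 7) = 177100560 subsets S of size 7, where X_S = 1 if the K_7 on S is monochromatic.
For a fixed S, the K_7 on S has C(7, 2) = 21 edges. P[all 21 edges red] = (1/2)^21, and likewise for blue, so P[monochromatic] = 2·(1/2)^21 = 2^{1 − 21} = 1/1048576.
By linearity of expectation: E[X] = C(54, 7) · 2^{1 − 21} = 177100560 · 1/1048576 = 11068785/65536.
Numerically: E[X] ≈ 168.89626.

E[X] = C(54,7)·2^(1−C(7,2)) = 11068785/65536 ≈ 168.89626.


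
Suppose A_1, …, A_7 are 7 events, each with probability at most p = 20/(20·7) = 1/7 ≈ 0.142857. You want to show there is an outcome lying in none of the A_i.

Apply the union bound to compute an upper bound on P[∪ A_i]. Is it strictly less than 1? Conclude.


Union bound: P[∪_{i=1}^{7} A_i] ≤ Σ_i P[A_i] ≤ 7·p = 7·(1/7) = 1.
Numerically: 1 ≈ 1.000000.
Is 1 < 1? NO.
Since the bound 1 is ≥ 1, the union bound is uninformative here; it does NOT by itself certify existence.

7·p = 1 ≈ 1.000000; existence NOT certified by the union bound.


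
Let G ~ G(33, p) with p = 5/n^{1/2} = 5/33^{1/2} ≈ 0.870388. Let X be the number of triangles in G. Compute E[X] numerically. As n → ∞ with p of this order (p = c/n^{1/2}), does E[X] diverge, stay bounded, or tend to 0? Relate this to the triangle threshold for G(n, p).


Number of potential triangles: C(33, 3) = 5456.
Each occurs with probability p³ ≈ (0.870388)³ ≈ 6.59385060e-01.
By linearity: E[X] = C(33, 3)·p³ ≈ 5456 · 6.59385060e-01 ≈ 3597.604890.
Since α = 1/2 < 1, p = c/n^{1/2} ≫ 1/n is above the triangle threshold p ~ 1/n. Asymptotically E[X] ~ (c³/6)·n^{3(1−α)} = (5³/6)·n^{1.5} → ∞; triangles are abundant w.h.p.

E[X] ≈ 3597.604890; in regime p = Θ(1/n^{1/2}) E[X] diverges (above the triangle threshold p ~ 1/n).


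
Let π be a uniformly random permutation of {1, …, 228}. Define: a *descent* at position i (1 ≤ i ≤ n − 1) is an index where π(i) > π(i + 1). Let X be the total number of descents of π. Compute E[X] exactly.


Write X = Σ X_I over i = 1, …, 227, with X_I the indicator of one descent.
There are 227 indicators.
For each fixed i, the pair (π(i), π(i+1)) is a uniformly random ordered pair of distinct values from {1, …, 228}; by symmetry P[π(i) > π(i+1)] = 1/2.
By linearity: E[X] = 227 · (1/2) = (228 − 1) · (1/2) = 227/2 ≈ 113.50000.

E[X] = 227/2 = 113.50000.


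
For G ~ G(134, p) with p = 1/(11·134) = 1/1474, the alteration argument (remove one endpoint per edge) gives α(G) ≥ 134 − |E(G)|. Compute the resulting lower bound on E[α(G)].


E[|E(G)|] = C(134, 2)·p = 8911 · (1/1474) = 133/22.
E[α(G)] ≥ n − E[|E(G)|] = 134 − 133/22 = 2815/22.
Numerically: ≈ 127.954545.
(This is only a lower bound; the true E[α(G)] may be larger.)

E[α(G)] ≥ 2815/22 ≈ 127.954545.


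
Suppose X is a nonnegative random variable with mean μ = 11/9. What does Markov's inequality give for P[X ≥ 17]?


μ = E[X] = 11/9, a = 17.
Markov: P[X ≥ 17] ≤ μ/a = (11/9)/17 = 11/153.
Numerically: ≈ 0.0719.
(Since a = 17 > μ = 1.2222, the bound 11/153 is < 1 and informative.)

P[X ≥ 17] ≤ 11/153 ≈ 0.0719.


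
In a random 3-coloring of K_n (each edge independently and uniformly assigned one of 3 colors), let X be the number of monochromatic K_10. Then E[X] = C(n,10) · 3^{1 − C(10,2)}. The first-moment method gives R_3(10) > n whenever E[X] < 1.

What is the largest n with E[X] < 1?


We need C(n, 10) · 3^{1 − 45} < 1, i.e. C(n, 10) < 3^{45 − 1} = 984770902183611232881.
Check values of n near the boundary:
  n = 568: C(568, 10) = 889446337783744949208; 889446337783744949208 < 984770902183611232881? YES
  n = 569: C(569, 10) = 905357721286137524328; 905357721286137524328 < 984770902183611232881? YES
  n = 570: C(570, 10) = 921524823451961408691; 921524823451961408691 < 984770902183611232881? YES
  n = 571: C(571, 10) = 937951290893172842001; 937951290893172842001 < 984770902183611232881? YES
  n = 572: C(572, 10) = 954640815642161682606; 954640815642161682606 < 984770902183611232881? YES
  n = 573: C(573, 10) = 971597135635805762226; 971597135635805762226 < 984770902183611232881? YES
  n = 574: C(574, 10) = 988824035203816502691; 988824035203816502691 < 984770902183611232881? NO
  n = 575: C(575, 10) = 1006325345561406175305; 1006325345561406175305 < 984770902183611232881? NO
The largest n with C(n, 10) < 984770902183611232881 is n = 573 (where E[X] = 35985079097622435638/36472996377170786403 ≈ 0.98662). Hence R_3(10) > 573, i.e. R_3(10) ≥ 574.

Largest n = 573; hence R_3(10) > 573.


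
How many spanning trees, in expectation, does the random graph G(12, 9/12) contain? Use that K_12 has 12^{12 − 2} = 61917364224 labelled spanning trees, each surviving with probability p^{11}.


K_12 has 12^{12 − 2} = 61917364224 labelled spanning trees.
For each such spanning tree H, let X_H = 1 if all 11 edges of H are present in G. Then P[X_H = 1] = p^{11} = (3/4)^{11} = 177147/4194304.
By linearity of expectation: E[X] = Σ_H E[X_H] = 61917364224 · p^{11} = 61917364224 · 177147/4194304 = 10460353203/4.
Numerically: E[X] ≈ 2.6151e+09.

E[X] = 61917364224 · (3/4)^{11} = 10460353203/4 ≈ 2.6151e+09.


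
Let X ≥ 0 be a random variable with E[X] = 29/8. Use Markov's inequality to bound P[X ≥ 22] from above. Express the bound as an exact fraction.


μ = E[X] = 29/8, a = 22.
Markov: P[X ≥ 22] ≤ μ/a = (29/8)/22 = 29/176.
Numerically: ≈ 0.164773.
(Since a = 22 > μ = 3.625000, the bound 29/176 is < 1 and informative.)

P[X ≥ 22] ≤ 29/176 ≈ 0.164773.


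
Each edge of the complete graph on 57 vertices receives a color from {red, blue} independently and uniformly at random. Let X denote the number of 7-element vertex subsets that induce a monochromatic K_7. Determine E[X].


Let X = Σ_S X_S over the C(57, 7) = 264385836 subsets S of size 7, where X_S = 1 if the K_7 on S is monochromatic.
For a fixed S, the K_7 on S has C(7, 2) = 21 edges. P[all 21 edges red] = (1/2)^21, and likewise for blue, so P[monochromatic] = 2·(1/2)^21 = 2^{1 − 21} = 1/1048576.
Summing: E[X] = C(57, 7) · 2^{1 − 21} = 264385836 · 1/1048576 = 66096459/262144.
Numerically: E[X] ≈ 252.137981.

E[X] = C(57,7)·2^(1−C(7,2)) = 66096459/262144 ≈ 252.137981.


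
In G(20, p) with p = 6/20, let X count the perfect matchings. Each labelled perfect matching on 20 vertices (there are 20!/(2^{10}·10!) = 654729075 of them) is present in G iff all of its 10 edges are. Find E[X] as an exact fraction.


K_20 has 20!/(2^{10}·10!) = 654729075 labelled perfect matchings.
For each such perfect matching H, let X_H = 1 if all 10 edges of H are present in G. Then P[X_H = 1] = p^{10} = (3/10)^{10} = 59049/10000000000.
By linearity: E[X] = Σ_H E[X_H] = 654729075 · p^{10} = 654729075 · 59049/10000000000 = 1546443885987/400000000.
Numerically: E[X] ≈ 3.87e+03.

E[X] = 654729075 · (3/10)^{10} = 1546443885987/400000000 ≈ 3.87e+03.


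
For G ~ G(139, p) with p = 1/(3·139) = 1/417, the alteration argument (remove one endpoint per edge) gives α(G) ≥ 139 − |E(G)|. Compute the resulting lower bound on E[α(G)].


E[|E(G)|] = C(139, 2)·p = 9591 · (1/417) = 23.
E[α(G)] ≥ n − E[|E(G)|] = 139 − 23 = 116.
Numerically: ≈ 116.0000.
(This is only a lower bound; the true E[α(G)] may be larger.)

E[α(G)] ≥ 116 ≈ 116.0000.


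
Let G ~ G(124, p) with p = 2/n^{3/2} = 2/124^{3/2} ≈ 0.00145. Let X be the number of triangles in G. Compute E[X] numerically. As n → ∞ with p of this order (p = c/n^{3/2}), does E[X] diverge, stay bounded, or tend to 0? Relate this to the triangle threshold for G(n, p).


Number of potential triangles: C(124, 3) = 310124.
Each occurs with probability p³ ≈ (0.00145)³ ≈ 3.03873e-09.
By linearity: E[X] = C(124, 3)·p³ ≈ 310124 · 3.03873e-09 ≈ 0.001.
Since α = 3/2 > 1, p = c/n^{3/2} = o(1/n) is below the triangle threshold p ~ 1/n. Asymptotically E[X] ~ (c³/6)·n^{3(1−α)} = (2³/6)·n^{-1.5} → 0, so by Markov's inequality G has no triangles w.h.p.

E[X] ≈ 0.001; in regime p = Θ(1/n^{3/2}) E[X] tends to 0 (below the triangle threshold p ~ 1/n).


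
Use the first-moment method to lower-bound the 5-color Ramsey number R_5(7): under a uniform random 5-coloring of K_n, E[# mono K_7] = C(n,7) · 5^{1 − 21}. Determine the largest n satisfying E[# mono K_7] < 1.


We need C(n, 7) · 5^{1 − 21} < 1, i.e. C(n, 7) < 5^{21 − 1} = 95367431640625.
Check values of n near the boundary:
  n = 332: C(332, 7) = 82772214646616; 82772214646616 < 95367431640625? YES
  n = 333: C(333, 7) = 84549532139028; 84549532139028 < 95367431640625? YES
  n = 334: C(334, 7) = 86359460961576; 86359460961576 < 95367431640625? YES
  n = 335: C(335, 7) = 88202498238195; 88202498238195 < 95367431640625? YES
  n = 336: C(336, 7) = 90079147136880; 90079147136880 < 95367431640625? YES
  n = 337: C(337, 7) = 91989916924632; 91989916924632 < 95367431640625? YES
  n = 338: C(338, 7) = 93935323022736; 93935323022736 < 95367431640625? YES
  n = 339: C(339, 7) = 95915887062372; 95915887062372 < 95367431640625? NO
  n = 340: C(340, 7) = 97932136940560; 97932136940560 < 95367431640625? NO
The largest n with C(n, 7) < 95367431640625 is n = 338 (where E[X] = 93935323022736/95367431640625 ≈ 0.984983). Hence R_5(7) > 338, i.e. R_5(7) ≥ 339.

Largest n = 338; hence R_5(7) > 338.
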